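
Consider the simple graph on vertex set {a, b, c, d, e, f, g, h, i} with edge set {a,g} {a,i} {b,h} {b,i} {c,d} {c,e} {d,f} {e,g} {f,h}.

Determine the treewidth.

2

A width-2 tree decomposition is:
Bags: B1 = {c, d, e}  B2 = {d, e, g}  B3 = {a, d, g}  B4 = {a, d, i}  B5 = {b, d, i}  B6 = {b, d, h}  B7 = {d, f, h}
Tree: B1–B2, B2–B3, B3–B4, B4–B5, B5–B6, B6–B7
Every bag has size at most 3, so the width is 3 − 1 = 2 and tw(G) ≤ 2. The edges d–c–e–g–a–i–b–h–f–d form a cycle, so G is not a tree and its treewidth is at least 2. The upper and lower bounds meet at 2, so that is the treewidth.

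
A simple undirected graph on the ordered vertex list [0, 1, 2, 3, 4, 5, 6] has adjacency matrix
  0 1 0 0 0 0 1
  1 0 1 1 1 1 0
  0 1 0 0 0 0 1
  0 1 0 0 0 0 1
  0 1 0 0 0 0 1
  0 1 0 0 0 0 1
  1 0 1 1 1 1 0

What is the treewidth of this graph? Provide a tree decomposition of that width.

Treewidth 2.
Bags: B1 = {0, 1, 6}  B2 = {1, 3, 6}  B3 = {1, 5, 6}  B4 = {1, 4, 6}  B5 = {1, 2, 6}
Tree: B1–B2, B2–B3, B3–B4, B4–B5

The largest bag has 3 vertices, giving width 2; this decomposition certifies tw(G) ≤ 2. For the lower bound, G contains the cycle 1–0–6–3–1, so G is not a forest; only forests have treewidth ≤ 1, hence tw(G) ≥ 2. Hence tw(G) = 2 exactly.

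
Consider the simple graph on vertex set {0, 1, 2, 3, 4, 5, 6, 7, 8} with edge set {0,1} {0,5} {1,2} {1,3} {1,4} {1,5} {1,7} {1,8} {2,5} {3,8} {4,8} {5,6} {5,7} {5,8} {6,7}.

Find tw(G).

2

A width-2 tree decomposition is:
Bags: B1 = {1, 5, 8}  B2 = {0, 1, 5}  B3 = {1, 2, 5}  B4 = {1, 5, 7}  B5 = {1, 4, 8}  B6 = {1, 3, 8}  B7 = {5, 6, 7}
Tree: B1–B2, B1–B3, B3–B4, B1–B5, B5–B6, B4–B7
Each bag holds 3 vertices, so the decomposition has width 2, which upper-bounds the treewidth. For the lower bound, the 3 vertices {1, 3, 8} are pairwise adjacent, and any tree decomposition puts a clique entirely inside one bag — forcing width ≥ 2. Hence tw(G) = 2 exactly.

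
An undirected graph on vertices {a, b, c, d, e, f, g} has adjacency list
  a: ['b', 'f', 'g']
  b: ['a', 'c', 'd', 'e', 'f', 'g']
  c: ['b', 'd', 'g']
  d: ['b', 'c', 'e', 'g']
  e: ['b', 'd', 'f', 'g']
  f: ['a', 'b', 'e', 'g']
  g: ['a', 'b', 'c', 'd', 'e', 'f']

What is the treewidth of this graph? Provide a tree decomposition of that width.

Each bag holds 4 vertices, so the decomposition has width 3, which upper-bounds the treewidth. For the lower bound, the 4 vertices {b, d, e, g} are pairwise adjacent, and any tree decomposition puts a clique entirely inside one bag — forcing width ≥ 3. Hence tw(G) = 3 exactly.

Treewidth 3.
Bags: B1 = {b, e, f, g}  B2 = {b, d, e, g}  B3 = {a, b, f, g}  B4 = {b, c, d, g}
Tree: B1–B2, B1–B3, B2–B4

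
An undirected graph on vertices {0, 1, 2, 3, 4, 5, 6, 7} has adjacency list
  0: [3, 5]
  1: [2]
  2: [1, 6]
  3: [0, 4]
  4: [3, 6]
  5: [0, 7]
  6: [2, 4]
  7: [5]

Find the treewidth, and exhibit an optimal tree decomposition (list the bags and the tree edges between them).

Treewidth 1.
One such decomposition:
Bags: B1 = {1, 2}  B2 = {2, 6}  B3 = {4, 6}  B4 = {3, 4}  B5 = {0, 3}  B6 = {0, 5}  B7 = {5, 7}
Tree: B1–B2, B2–B3, B3–B4, B4–B5, B5–B6, B6–B7

Every bag has size at most 2, so the width is 2 − 1 = 1 and tw(G) ≤ 1. Any graph with an edge has treewidth ≥ 1, and G has the edge 1–2. The upper and lower bounds meet at 1, so that is the treewidth.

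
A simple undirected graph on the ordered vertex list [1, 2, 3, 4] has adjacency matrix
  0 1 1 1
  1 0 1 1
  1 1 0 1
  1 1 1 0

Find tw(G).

A width-3 tree decomposition is:
Bags: B1 = {1, 2, 3, 4}
Tree: (single bag)
A single bag containing all 4 vertices is trivially a valid decomposition of width 3. Conversely, {1, 2, 3, 4} is a clique of size 4, and the vertices of any clique must share a bag in every tree decomposition; so some bag has ≥ 4 vertices and tw(G) ≥ 3. Therefore the treewidth is 3.

3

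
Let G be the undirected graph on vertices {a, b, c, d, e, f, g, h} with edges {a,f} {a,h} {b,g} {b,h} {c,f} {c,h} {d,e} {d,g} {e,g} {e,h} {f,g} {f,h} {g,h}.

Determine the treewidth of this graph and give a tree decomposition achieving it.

Treewidth 2.
One optimal decomposition is:
Bags: B1 = {f, g, h}  B2 = {a, f, h}  B3 = {c, f, h}  B4 = {e, g, h}  B5 = {d, e, g}  B6 = {b, g, h}
Tree: B1–B2, B1–B3, B1–B4, B4–B5, B1–B6

Every bag has size at most 3, so the width is 3 − 1 = 2 and tw(G) ≤ 2. For the lower bound, the 3 vertices {d, e, g} are pairwise adjacent, and any tree decomposition puts a clique entirely inside one bag — forcing width ≥ 2. Therefore the treewidth is 2.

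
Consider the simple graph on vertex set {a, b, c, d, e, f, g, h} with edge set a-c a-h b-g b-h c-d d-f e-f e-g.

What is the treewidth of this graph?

2

A width-2 tree decomposition is:
Bags: B1 = {b, e, g}  B2 = {b, e, f}  B3 = {b, d, f}  B4 = {b, c, d}  B5 = {a, b, c}  B6 = {a, b, h}
Tree: B1–B2, B2–B3, B3–B4, B4–B5, B5–B6
Every bag has size at most 3, so the width is 3 − 1 = 2 and tw(G) ≤ 2. For the lower bound, G contains the cycle b–g–e–f–d–c–a–h–b, so G is not a forest; only forests have treewidth ≤ 1, hence tw(G) ≥ 2. Combining the bounds, tw(G) = 2.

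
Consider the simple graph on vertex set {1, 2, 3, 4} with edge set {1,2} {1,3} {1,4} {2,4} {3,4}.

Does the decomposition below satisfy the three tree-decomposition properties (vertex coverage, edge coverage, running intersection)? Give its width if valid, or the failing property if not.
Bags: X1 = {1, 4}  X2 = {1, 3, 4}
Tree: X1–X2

No — vertex 2 appears in no bag.

A tree decomposition must satisfy three properties: every vertex lies in some bag; for every edge, both endpoints lie together in some bag; and for every vertex, the bags containing it form a connected subtree. Here vertex 2 appears in no bag, so the decomposition is invalid.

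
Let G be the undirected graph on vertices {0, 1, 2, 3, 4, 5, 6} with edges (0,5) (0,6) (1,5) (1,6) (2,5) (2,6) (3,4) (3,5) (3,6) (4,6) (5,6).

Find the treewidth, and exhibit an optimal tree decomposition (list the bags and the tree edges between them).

Treewidth 2.
Bags: B1 = {3, 5, 6}  B2 = {1, 5, 6}  B3 = {0, 5, 6}  B4 = {3, 4, 6}  B5 = {2, 5, 6}
Tree: B1–B2, B1–B3, B1–B4, B2–B5

Every bag has size at most 3, so the width is 3 − 1 = 2 and tw(G) ≤ 2. Conversely, {3, 4, 6} is a clique of size 3, and the vertices of any clique must share a bag in every tree decomposition; so some bag has ≥ 3 vertices and tw(G) ≥ 2. Hence tw(G) = 2 exactly.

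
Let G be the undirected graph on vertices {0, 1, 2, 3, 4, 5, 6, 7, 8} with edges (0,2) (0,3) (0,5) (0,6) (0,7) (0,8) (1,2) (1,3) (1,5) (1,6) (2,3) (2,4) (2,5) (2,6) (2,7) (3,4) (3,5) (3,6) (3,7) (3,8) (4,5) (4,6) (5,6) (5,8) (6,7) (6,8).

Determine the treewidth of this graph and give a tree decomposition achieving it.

Each bag holds 5 vertices, so the decomposition has width 4, which upper-bounds the treewidth. For the lower bound, the 5 vertices {0, 3, 5, 6, 8} are pairwise adjacent, and any tree decomposition puts a clique entirely inside one bag — forcing width ≥ 4. The upper and lower bounds meet at 4, so that is the treewidth.

Treewidth 4.
One such decomposition:
Bags: B1 = {0, 2, 3, 5, 6}  B2 = {1, 2, 3, 5, 6}  B3 = {0, 2, 3, 6, 7}  B4 = {2, 3, 4, 5, 6}  B5 = {0, 3, 5, 6, 8}
Tree: B1–B2, B1–B3, B2–B4, B1–B5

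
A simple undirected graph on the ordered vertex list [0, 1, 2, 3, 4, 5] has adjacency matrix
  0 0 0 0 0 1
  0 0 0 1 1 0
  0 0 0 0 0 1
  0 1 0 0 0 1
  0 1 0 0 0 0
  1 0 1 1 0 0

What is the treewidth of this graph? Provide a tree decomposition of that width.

Treewidth 1.
One such decomposition:
Bags: B1 = {1, 3}  B2 = {3, 5}  B3 = {1, 4}  B4 = {0, 5}  B5 = {2, 5}
Tree: B1–B2, B1–B3, B2–B4, B4–B5

The largest bag has 2 vertices, giving width 1; this decomposition certifies tw(G) ≤ 1. Any graph with an edge has treewidth ≥ 1, and G has the edge 1–3. Combining the bounds, tw(G) = 1.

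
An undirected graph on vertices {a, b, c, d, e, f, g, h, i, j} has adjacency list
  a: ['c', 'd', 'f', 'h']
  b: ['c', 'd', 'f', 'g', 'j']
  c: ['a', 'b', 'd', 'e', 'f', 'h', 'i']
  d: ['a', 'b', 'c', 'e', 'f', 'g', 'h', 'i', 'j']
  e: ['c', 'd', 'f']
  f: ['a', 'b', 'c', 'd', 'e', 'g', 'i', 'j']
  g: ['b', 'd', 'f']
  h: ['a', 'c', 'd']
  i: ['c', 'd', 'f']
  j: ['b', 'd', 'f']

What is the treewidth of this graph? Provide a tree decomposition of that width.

Each bag holds 4 vertices, so the decomposition has width 3, which upper-bounds the treewidth. For the lower bound, the 4 vertices {a, c, d, h} are pairwise adjacent, and any tree decomposition puts a clique entirely inside one bag — forcing width ≥ 3. Hence tw(G) = 3 exactly.

Treewidth 3.
One optimal decomposition is:
Bags: B1 = {c, d, e, f}  B2 = {c, d, f, i}  B3 = {b, c, d, f}  B4 = {b, d, f, j}  B5 = {b, d, f, g}  B6 = {a, c, d, f}  B7 = {a, c, d, h}
Tree: B1–B2, B2–B3, B3–B4, B3–B5, B2–B6, B6–B7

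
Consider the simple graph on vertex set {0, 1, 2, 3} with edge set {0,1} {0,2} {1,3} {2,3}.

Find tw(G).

A width-2 tree decomposition is:
Bags: B1 = {0, 2, 3}  B2 = {0, 1, 3}
Tree: B1–B2
The largest bag has 3 vertices, giving width 2; this decomposition certifies tw(G) ≤ 2. For the lower bound, G contains the cycle 3–2–0–1–3, so G is not a forest; only forests have treewidth ≤ 1, hence tw(G) ≥ 2. Combining the bounds, tw(G) = 2.

2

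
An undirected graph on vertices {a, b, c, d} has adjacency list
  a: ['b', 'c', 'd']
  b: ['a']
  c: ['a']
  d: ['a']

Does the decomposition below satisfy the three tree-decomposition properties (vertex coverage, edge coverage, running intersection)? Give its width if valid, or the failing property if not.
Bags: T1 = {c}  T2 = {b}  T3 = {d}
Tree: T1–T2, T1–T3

A tree decomposition must satisfy three properties: every vertex lies in some bag; for every edge, both endpoints lie together in some bag; and for every vertex, the bags containing it form a connected subtree. Here vertex a appears in no bag, so the decomposition is invalid.

No — vertex a appears in no bag.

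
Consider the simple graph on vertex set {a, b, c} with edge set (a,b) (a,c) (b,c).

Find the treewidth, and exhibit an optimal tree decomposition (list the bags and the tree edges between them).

A single bag containing all 3 vertices is trivially a valid decomposition of width 2. On the other hand G contains the 3-clique {a, b, c}. A clique must lie in a single bag of any decomposition, so no decomposition can have width below 2. Hence tw(G) = 2 exactly.

Treewidth 2.
One such decomposition:
Bags: B1 = {a, b, c}
Tree: (single bag)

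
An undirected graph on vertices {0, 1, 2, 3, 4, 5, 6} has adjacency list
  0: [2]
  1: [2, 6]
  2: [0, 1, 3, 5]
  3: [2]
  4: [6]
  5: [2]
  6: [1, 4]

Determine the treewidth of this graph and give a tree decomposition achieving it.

Treewidth 1.
Bags: B1 = {1, 2}  B2 = {0, 2}  B3 = {2, 5}  B4 = {2, 3}  B5 = {1, 6}  B6 = {4, 6}
Tree: B1–B2, B2–B3, B1–B4, B1–B5, B5–B6

Each bag holds 2 vertices, so the decomposition has width 1, which upper-bounds the treewidth. Since G has at least one edge (e.g. 2–1), it is not an edgeless graph, so tw(G) ≥ 1. Hence tw(G) = 1 exactly.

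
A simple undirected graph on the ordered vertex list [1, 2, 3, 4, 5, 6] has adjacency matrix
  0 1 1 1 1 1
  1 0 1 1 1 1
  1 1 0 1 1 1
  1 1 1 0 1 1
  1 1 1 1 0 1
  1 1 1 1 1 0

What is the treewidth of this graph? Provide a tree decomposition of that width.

With just one bag of size 6, the width is 6 − 1 = 5, so tw(G) ≤ 5. On the other hand G contains the 6-clique {1, 2, 3, 4, 5, 6}. A clique must lie in a single bag of any decomposition, so no decomposition can have width below 5. Hence tw(G) = 5 exactly.

Treewidth 5.
One such decomposition:
Bags: B1 = {1, 2, 3, 4, 5, 6}
Tree: (single bag)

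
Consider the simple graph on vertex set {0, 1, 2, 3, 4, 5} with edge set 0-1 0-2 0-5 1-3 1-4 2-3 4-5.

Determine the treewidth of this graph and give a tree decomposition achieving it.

Treewidth 2.
Bags: B1 = {0, 2, 3}  B2 = {0, 1, 3}  B3 = {0, 1, 5}  B4 = {1, 4, 5}
Tree: B1–B2, B2–B3, B3–B4

Every bag has size at most 3, so the width is 3 − 1 = 2 and tw(G) ≤ 2. Since 2–3–1–0–2 is a cycle in G, G is not acyclic. Forests are exactly the graphs of treewidth ≤ 1, so tw(G) ≥ 2. Therefore the treewidth is 2.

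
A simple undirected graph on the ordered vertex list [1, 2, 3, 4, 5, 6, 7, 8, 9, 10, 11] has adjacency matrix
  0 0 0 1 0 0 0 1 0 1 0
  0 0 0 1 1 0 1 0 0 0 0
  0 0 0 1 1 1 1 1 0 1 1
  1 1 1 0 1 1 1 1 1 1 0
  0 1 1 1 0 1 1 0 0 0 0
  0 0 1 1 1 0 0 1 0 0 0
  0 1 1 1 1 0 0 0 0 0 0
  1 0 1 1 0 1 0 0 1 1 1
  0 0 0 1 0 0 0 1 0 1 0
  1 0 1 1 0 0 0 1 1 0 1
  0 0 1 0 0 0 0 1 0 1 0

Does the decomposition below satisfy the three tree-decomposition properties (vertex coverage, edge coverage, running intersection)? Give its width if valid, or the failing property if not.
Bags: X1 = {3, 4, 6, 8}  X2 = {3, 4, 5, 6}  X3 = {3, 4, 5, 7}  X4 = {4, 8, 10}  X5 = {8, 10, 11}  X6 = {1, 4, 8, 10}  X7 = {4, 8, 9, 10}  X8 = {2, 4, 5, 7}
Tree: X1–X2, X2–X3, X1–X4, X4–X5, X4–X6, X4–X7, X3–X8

A tree decomposition must satisfy three properties: every vertex lies in some bag; for every edge, both endpoints lie together in some bag; and for every vertex, the bags containing it form a connected subtree. Here edge (3,10) lies in no bag, so the decomposition is invalid.

No — edge (3,10) lies in no bag.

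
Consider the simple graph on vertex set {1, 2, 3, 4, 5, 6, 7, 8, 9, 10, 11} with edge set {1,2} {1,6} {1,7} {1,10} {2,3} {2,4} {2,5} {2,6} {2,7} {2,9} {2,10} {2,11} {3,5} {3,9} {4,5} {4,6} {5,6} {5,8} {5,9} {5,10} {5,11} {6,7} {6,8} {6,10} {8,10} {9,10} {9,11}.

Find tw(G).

A width-3 tree decomposition is:
Bags: B1 = {1, 2, 6, 10}  B2 = {2, 5, 6, 10}  B3 = {5, 6, 8, 10}  B4 = {2, 5, 9, 10}  B5 = {2, 3, 5, 9}  B6 = {1, 2, 6, 7}  B7 = {2, 5, 9, 11}  B8 = {2, 4, 5, 6}
Tree: B1–B2, B2–B3, B2–B4, B4–B5, B1–B6, B4–B7, B2–B8
Each bag holds 4 vertices, so the decomposition has width 3, which upper-bounds the treewidth. On the other hand G contains the 4-clique {5, 6, 8, 10}. A clique must lie in a single bag of any decomposition, so no decomposition can have width below 3. Hence tw(G) = 3 exactly.

3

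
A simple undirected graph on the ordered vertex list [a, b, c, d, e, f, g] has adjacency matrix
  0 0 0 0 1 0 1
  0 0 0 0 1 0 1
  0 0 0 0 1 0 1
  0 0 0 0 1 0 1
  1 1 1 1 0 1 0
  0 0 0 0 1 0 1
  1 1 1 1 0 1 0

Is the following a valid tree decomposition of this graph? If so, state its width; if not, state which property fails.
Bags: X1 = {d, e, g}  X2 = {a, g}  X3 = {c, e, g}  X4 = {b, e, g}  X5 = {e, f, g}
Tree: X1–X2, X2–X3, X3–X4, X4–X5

A tree decomposition must satisfy three properties: every vertex lies in some bag; for every edge, both endpoints lie together in some bag; and for every vertex, the bags containing it form a connected subtree. Here edge (e,a) lies in no bag, so the decomposition is invalid.

No — edge (e,a) lies in no bag.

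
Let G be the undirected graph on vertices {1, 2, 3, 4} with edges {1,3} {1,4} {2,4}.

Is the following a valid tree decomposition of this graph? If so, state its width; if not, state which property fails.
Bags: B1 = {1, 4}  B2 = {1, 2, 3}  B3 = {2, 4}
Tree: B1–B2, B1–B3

A tree decomposition must satisfy three properties: every vertex lies in some bag; for every edge, both endpoints lie together in some bag; and for every vertex, the bags containing it form a connected subtree. Here bags containing vertex 2 are not connected in the tree, so the decomposition is invalid.

No — bags containing vertex 2 are not connected in the tree.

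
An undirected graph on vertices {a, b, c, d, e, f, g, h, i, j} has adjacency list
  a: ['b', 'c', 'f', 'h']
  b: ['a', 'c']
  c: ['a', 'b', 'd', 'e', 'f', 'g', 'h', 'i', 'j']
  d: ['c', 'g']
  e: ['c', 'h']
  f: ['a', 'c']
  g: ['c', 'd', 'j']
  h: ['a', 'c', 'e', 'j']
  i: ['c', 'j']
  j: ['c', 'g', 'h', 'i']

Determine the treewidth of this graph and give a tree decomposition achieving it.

Treewidth 2.
One optimal decomposition is:
Bags: B1 = {c, h, j}  B2 = {c, g, j}  B3 = {c, i, j}  B4 = {a, c, h}  B5 = {c, d, g}  B6 = {a, b, c}  B7 = {c, e, h}  B8 = {a, c, f}
Tree: B1–B2, B1–B3, B1–B4, B2–B5, B4–B6, B1–B7, B4–B8

Each bag holds 3 vertices, so the decomposition has width 2, which upper-bounds the treewidth. On the other hand G contains the 3-clique {c, d, g}. A clique must lie in a single bag of any decomposition, so no decomposition can have width below 2. Combining the bounds, tw(G) = 2.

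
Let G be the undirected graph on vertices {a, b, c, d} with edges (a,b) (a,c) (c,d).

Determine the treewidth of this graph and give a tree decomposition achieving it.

Treewidth 1.
Bags: B1 = {c, d}  B2 = {a, c}  B3 = {a, b}
Tree: B1–B2, B2–B3

Each bag holds 2 vertices, so the decomposition has width 1, which upper-bounds the treewidth. Since G has at least one edge (e.g. d–c), it is not an edgeless graph, so tw(G) ≥ 1. The upper and lower bounds meet at 1, so that is the treewidth.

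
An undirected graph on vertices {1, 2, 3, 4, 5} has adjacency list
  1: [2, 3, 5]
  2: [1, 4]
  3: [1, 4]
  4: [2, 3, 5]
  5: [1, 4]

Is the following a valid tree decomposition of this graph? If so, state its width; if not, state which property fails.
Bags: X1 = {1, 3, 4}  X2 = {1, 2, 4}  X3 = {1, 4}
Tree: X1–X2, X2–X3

A tree decomposition must satisfy three properties: every vertex lies in some bag; for every edge, both endpoints lie together in some bag; and for every vertex, the bags containing it form a connected subtree. Here vertex 5 appears in no bag, so the decomposition is invalid.

No — vertex 5 appears in no bag.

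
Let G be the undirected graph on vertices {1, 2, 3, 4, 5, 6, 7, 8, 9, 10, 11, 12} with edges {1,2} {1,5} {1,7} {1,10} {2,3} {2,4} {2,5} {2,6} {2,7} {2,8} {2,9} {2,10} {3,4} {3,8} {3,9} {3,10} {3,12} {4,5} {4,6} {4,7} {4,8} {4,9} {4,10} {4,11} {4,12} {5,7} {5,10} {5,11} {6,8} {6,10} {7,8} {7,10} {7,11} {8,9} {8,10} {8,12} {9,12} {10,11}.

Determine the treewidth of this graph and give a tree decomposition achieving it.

Treewidth 4.
Bags: B1 = {2, 4, 7, 8, 10}  B2 = {2, 4, 6, 8, 10}  B3 = {2, 3, 4, 8, 10}  B4 = {2, 4, 5, 7, 10}  B5 = {1, 2, 5, 7, 10}  B6 = {2, 3, 4, 8, 9}  B7 = {3, 4, 8, 9, 12}  B8 = {4, 5, 7, 10, 11}
Tree: B1–B2, B1–B3, B1–B4, B4–B5, B3–B6, B6–B7, B4–B8

The largest bag has 5 vertices, giving width 4; this decomposition certifies tw(G) ≤ 4. Conversely, {1, 2, 5, 7, 10} is a clique of size 5, and the vertices of any clique must share a bag in every tree decomposition; so some bag has ≥ 5 vertices and tw(G) ≥ 4. The upper and lower bounds meet at 4, so that is the treewidth.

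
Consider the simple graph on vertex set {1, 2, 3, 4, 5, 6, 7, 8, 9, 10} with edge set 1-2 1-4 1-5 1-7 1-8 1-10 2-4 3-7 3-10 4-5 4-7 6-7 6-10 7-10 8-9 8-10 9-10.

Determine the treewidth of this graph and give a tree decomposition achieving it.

Treewidth 2.
Bags: B1 = {1, 8, 10}  B2 = {1, 7, 10}  B3 = {6, 7, 10}  B4 = {1, 4, 7}  B5 = {1, 2, 4}  B6 = {1, 4, 5}  B7 = {8, 9, 10}  B8 = {3, 7, 10}
Tree: B1–B2, B2–B3, B2–B4, B4–B5, B5–B6, B1–B7, B2–B8

The largest bag has 3 vertices, giving width 2; this decomposition certifies tw(G) ≤ 2. On the other hand G contains the 3-clique {1, 8, 10}. A clique must lie in a single bag of any decomposition, so no decomposition can have width below 2. The upper and lower bounds meet at 2, so that is the treewidth.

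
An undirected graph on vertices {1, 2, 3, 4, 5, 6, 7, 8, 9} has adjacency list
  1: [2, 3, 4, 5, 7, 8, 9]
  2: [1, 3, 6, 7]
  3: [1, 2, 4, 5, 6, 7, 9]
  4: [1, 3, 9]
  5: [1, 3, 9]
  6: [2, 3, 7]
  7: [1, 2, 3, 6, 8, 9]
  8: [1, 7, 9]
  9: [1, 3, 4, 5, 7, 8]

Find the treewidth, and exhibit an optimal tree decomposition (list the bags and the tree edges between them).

Treewidth 3.
One optimal decomposition is:
Bags: B1 = {1, 3, 7, 9}  B2 = {1, 3, 4, 9}  B3 = {1, 3, 5, 9}  B4 = {1, 2, 3, 7}  B5 = {1, 7, 8, 9}  B6 = {2, 3, 6, 7}
Tree: B1–B2, B2–B3, B1–B4, B1–B5, B4–B6

Every bag has size at most 4, so the width is 4 − 1 = 3 and tw(G) ≤ 3. On the other hand G contains the 4-clique {1, 7, 8, 9}. A clique must lie in a single bag of any decomposition, so no decomposition can have width below 3. The upper and lower bounds meet at 3, so that is the treewidth.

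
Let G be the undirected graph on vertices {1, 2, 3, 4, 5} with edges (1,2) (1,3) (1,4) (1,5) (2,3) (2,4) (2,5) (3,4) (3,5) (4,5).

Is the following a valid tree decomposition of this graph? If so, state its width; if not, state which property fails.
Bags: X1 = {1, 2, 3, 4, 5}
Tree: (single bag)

Yes; width 4.

Vertex coverage: the bags together contain {1, 2, 3, 4, 5}, the full vertex set. Edge coverage: each edge of G has both endpoints in at least one bag. Running intersection: for every vertex, the bags containing it form a connected subtree. All three properties hold, so this is a valid tree decomposition of width max|bag| − 1 = 4, and hence tw(G) ≤ 4.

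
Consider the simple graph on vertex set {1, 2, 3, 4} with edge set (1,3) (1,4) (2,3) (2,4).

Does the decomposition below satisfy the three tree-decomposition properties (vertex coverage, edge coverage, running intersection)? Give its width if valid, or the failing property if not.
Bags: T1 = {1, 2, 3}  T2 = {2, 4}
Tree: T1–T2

No — edge (1,4) lies in no bag.

A tree decomposition must satisfy three properties: every vertex lies in some bag; for every edge, both endpoints lie together in some bag; and for every vertex, the bags containing it form a connected subtree. Here edge (1,4) lies in no bag, so the decomposition is invalid.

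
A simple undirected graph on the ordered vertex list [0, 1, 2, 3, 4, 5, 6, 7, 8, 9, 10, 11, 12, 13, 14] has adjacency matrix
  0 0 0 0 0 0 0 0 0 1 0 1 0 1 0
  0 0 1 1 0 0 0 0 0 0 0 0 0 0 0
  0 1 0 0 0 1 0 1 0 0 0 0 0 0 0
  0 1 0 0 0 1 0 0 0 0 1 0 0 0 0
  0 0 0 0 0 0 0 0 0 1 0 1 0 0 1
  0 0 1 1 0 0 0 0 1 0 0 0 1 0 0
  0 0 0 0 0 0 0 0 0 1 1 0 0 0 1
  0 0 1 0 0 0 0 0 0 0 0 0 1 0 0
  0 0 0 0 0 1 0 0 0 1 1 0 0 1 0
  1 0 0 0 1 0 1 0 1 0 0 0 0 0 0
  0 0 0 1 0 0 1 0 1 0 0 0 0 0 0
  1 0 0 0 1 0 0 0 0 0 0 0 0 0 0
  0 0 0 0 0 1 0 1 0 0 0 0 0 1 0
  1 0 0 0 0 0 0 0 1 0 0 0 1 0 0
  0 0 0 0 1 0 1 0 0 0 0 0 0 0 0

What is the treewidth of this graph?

3

A width-3 tree decomposition is:
Bags: B1 = {1, 2, 3, 7}  B2 = {2, 3, 5, 7}  B3 = {3, 5, 7, 12}  B4 = {3, 5, 10, 12}  B5 = {5, 8, 10, 12}  B6 = {8, 10, 12, 13}  B7 = {6, 8, 10, 13}  B8 = {6, 8, 9, 13}  B9 = {0, 6, 9, 13}  B10 = {0, 6, 9, 14}  B11 = {0, 4, 9, 14}  B12 = {0, 4, 11, 14}
Tree: B1–B2, B2–B3, B3–B4, B4–B5, B5–B6, B6–B7, B7–B8, B8–B9, B9–B10, B10–B11, B11–B12
Each bag holds 4 vertices, so the decomposition has width 3, which upper-bounds the treewidth. For the lower bound: the 4 vertex sets {1,2,7}, {3}, {5}, {8,10,12,13} are disjoint, each induces a connected subgraph, and every pair is joined by at least one edge of G. Contracting each set to a single vertex therefore yields K_{4} as a minor, and since treewidth is minor-monotone, tw(G) ≥ tw(K_{4}) = 3. The upper and lower bounds meet at 3, so that is the treewidth.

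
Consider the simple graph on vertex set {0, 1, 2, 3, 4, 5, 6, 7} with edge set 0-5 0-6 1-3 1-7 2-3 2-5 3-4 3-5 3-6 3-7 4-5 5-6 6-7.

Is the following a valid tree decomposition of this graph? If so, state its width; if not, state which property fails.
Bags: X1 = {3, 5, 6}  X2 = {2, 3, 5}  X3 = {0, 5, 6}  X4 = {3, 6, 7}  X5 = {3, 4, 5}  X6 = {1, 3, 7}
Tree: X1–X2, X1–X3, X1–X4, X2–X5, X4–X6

Every vertex of G appears in some bag (union = {0, 1, 2, 3, 4, 5, 6, 7}); every edge is covered by a bag; and for each vertex v the set of bags containing v is connected in the bag tree. The decomposition is therefore valid. The largest bag has 3 vertices, so the width is 2.

Yes; width 2.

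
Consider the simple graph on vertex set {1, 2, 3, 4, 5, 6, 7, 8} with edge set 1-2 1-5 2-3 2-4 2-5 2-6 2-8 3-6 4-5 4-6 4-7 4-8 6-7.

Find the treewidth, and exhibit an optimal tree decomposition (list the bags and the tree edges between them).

Treewidth 2.
One optimal decomposition is:
Bags: B1 = {2, 4, 5}  B2 = {2, 4, 6}  B3 = {2, 4, 8}  B4 = {2, 3, 6}  B5 = {1, 2, 5}  B6 = {4, 6, 7}
Tree: B1–B2, B2–B3, B2–B4, B1–B5, B2–B6

Each bag holds 3 vertices, so the decomposition has width 2, which upper-bounds the treewidth. Conversely, {1, 2, 5} is a clique of size 3, and the vertices of any clique must share a bag in every tree decomposition; so some bag has ≥ 3 vertices and tw(G) ≥ 2. Hence tw(G) = 2 exactly.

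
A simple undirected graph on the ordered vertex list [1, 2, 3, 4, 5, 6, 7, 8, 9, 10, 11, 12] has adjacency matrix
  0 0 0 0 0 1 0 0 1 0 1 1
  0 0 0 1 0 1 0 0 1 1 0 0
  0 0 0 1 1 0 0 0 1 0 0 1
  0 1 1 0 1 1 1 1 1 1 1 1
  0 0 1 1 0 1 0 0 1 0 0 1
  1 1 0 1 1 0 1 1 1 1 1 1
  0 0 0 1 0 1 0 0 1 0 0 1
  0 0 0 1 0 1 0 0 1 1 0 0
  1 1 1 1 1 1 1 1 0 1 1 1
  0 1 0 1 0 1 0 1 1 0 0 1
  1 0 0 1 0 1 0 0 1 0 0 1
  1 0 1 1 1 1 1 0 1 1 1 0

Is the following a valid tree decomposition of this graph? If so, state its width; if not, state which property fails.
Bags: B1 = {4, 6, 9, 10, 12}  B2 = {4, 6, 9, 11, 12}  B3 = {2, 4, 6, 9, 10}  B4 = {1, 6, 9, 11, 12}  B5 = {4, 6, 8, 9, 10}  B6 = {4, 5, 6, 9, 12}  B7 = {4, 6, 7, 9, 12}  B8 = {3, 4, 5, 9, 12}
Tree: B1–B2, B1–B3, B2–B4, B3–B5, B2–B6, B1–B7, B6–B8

Vertex coverage: the bags together contain {1, 2, 3, 4, 5, 6, 7, 8, 9, 10, 11, 12}, the full vertex set. Edge coverage: each edge of G has both endpoints in at least one bag. Running intersection: for every vertex, the bags containing it form a connected subtree. All three properties hold, so this is a valid tree decomposition of width max|bag| − 1 = 4, and hence tw(G) ≤ 4.

Yes; width 4.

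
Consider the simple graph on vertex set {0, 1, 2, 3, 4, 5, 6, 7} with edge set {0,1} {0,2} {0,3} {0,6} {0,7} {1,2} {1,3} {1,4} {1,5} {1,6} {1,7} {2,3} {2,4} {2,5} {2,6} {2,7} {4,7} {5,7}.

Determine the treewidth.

A width-3 tree decomposition is:
Bags: B1 = {1, 2, 4, 7}  B2 = {1, 2, 5, 7}  B3 = {0, 1, 2, 7}  B4 = {0, 1, 2, 6}  B5 = {0, 1, 2, 3}
Tree: B1–B2, B1–B3, B3–B4, B3–B5
Every bag has size at most 4, so the width is 4 − 1 = 3 and tw(G) ≤ 3. Conversely, {0, 1, 2, 3} is a clique of size 4, and the vertices of any clique must share a bag in every tree decomposition; so some bag has ≥ 4 vertices and tw(G) ≥ 3. The upper and lower bounds meet at 3, so that is the treewidth.

3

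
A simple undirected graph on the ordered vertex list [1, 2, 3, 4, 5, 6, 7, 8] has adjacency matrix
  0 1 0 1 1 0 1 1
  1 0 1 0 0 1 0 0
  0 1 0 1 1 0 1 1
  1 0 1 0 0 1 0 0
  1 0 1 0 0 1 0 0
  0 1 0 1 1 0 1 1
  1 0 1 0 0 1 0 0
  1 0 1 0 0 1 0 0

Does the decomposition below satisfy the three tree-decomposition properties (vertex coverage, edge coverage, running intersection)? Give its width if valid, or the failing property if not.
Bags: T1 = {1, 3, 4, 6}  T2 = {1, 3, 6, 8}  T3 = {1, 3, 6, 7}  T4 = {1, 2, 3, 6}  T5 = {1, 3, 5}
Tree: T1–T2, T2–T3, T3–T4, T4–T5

A tree decomposition must satisfy three properties: every vertex lies in some bag; for every edge, both endpoints lie together in some bag; and for every vertex, the bags containing it form a connected subtree. Here edge (6,5) lies in no bag, so the decomposition is invalid.

No — edge (6,5) lies in no bag.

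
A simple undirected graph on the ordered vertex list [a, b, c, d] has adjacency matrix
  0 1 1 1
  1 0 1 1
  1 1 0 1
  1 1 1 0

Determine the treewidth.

A width-3 tree decomposition is:
Bags: B1 = {a, b, c, d}
Tree: (single bag)
A single bag containing all 4 vertices is trivially a valid decomposition of width 3. Conversely, {a, b, c, d} is a clique of size 4, and the vertices of any clique must share a bag in every tree decomposition; so some bag has ≥ 4 vertices and tw(G) ≥ 3. Therefore the treewidth is 3.

3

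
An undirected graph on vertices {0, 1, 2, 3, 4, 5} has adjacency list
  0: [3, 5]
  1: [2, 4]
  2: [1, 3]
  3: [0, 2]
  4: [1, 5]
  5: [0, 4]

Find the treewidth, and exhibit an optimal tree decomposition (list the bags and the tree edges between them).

Every bag has size at most 3, so the width is 3 − 1 = 2 and tw(G) ≤ 2. For the lower bound, G contains the cycle 2–1–4–5–0–3–2, so G is not a forest; only forests have treewidth ≤ 1, hence tw(G) ≥ 2. The upper and lower bounds meet at 2, so that is the treewidth.

Treewidth 2.
One optimal decomposition is:
Bags: B1 = {1, 2, 4}  B2 = {2, 4, 5}  B3 = {0, 2, 5}  B4 = {0, 2, 3}
Tree: B1–B2, B2–B3, B3–B4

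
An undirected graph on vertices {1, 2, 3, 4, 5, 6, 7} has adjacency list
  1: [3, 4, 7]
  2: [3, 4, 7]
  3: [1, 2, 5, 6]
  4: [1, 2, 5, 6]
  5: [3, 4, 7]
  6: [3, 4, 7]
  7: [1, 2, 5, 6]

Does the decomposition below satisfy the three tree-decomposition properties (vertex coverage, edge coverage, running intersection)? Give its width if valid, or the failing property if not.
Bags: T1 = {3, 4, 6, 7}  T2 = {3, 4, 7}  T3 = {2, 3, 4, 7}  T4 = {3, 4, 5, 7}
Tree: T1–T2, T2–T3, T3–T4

A tree decomposition must satisfy three properties: every vertex lies in some bag; for every edge, both endpoints lie together in some bag; and for every vertex, the bags containing it form a connected subtree. Here vertex 1 appears in no bag, so the decomposition is invalid.

No — vertex 1 appears in no bag.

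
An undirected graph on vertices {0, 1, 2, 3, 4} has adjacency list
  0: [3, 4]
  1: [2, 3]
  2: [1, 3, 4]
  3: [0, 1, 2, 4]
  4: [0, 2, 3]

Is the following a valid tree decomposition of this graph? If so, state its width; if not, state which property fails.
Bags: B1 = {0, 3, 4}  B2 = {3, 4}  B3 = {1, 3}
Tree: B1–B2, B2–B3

A tree decomposition must satisfy three properties: every vertex lies in some bag; for every edge, both endpoints lie together in some bag; and for every vertex, the bags containing it form a connected subtree. Here vertex 2 appears in no bag, so the decomposition is invalid.

No — vertex 2 appears in no bag.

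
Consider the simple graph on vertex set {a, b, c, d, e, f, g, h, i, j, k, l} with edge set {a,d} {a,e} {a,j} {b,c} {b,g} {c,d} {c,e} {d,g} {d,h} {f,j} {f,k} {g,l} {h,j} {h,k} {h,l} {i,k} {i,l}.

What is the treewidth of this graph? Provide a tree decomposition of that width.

The largest bag has 4 vertices, giving width 3; this decomposition certifies tw(G) ≤ 3. For the lower bound: the 4 vertex sets {b,c,e}, {g}, {d}, {a,h,j,l} are disjoint, each induces a connected subgraph, and every pair is joined by at least one edge of G. Contracting each set to a single vertex therefore yields K_{4} as a minor, and since treewidth is minor-monotone, tw(G) ≥ tw(K_{4}) = 3. Hence tw(G) = 3 exactly.

Treewidth 3.
One such decomposition:
Bags: B1 = {b, c, e, g}  B2 = {c, d, e, g}  B3 = {a, d, e, g}  B4 = {a, d, g, l}  B5 = {a, d, h, l}  B6 = {a, h, j, l}  B7 = {h, i, j, l}  B8 = {h, i, j, k}  B9 = {f, i, j, k}
Tree: B1–B2, B2–B3, B3–B4, B4–B5, B5–B6, B6–B7, B7–B8, B8–B9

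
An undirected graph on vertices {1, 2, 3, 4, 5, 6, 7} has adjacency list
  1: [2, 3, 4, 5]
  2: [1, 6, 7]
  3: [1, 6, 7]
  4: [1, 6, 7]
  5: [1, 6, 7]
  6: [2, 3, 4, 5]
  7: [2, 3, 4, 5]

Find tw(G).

3

A width-3 tree decomposition is:
Bags: B1 = {1, 2, 6, 7}  B2 = {1, 3, 6, 7}  B3 = {1, 5, 6, 7}  B4 = {1, 4, 6, 7}
Tree: B1–B2, B2–B3, B3–B4
The largest bag has 4 vertices, giving width 3; this decomposition certifies tw(G) ≤ 3. For the lower bound: the 4 vertex sets {2,6}, {1,3}, {7}, {5} are disjoint, each induces a connected subgraph, and every pair is joined by at least one edge of G. Contracting each set to a single vertex therefore yields K_{4} as a minor, and since treewidth is minor-monotone, tw(G) ≥ tw(K_{4}) = 3. Combining the bounds, tw(G) = 3.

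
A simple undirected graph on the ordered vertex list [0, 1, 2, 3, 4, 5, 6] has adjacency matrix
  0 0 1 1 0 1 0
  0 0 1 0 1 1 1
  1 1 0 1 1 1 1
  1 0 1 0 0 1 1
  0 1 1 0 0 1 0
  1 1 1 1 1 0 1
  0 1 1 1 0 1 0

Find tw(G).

3

A width-3 tree decomposition is:
Bags: B1 = {1, 2, 5, 6}  B2 = {2, 3, 5, 6}  B3 = {1, 2, 4, 5}  B4 = {0, 2, 3, 5}
Tree: B1–B2, B1–B3, B2–B4
Each bag holds 4 vertices, so the decomposition has width 3, which upper-bounds the treewidth. For the lower bound, the 4 vertices {0, 2, 3, 5} are pairwise adjacent, and any tree decomposition puts a clique entirely inside one bag — forcing width ≥ 3. Combining the bounds, tw(G) = 3.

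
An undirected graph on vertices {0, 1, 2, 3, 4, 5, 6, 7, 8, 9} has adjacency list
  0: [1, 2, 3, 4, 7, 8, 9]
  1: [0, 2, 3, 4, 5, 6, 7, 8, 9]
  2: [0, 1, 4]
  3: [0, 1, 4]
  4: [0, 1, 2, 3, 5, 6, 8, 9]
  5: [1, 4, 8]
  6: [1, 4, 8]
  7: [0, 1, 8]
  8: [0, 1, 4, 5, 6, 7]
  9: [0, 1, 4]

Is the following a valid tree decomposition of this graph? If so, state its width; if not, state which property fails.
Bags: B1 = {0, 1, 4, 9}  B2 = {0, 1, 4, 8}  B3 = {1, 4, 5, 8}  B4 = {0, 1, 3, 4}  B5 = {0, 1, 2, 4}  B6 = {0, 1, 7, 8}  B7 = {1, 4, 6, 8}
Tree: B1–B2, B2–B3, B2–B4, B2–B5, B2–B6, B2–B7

Vertex coverage: the bags together contain {0, 1, 2, 3, 4, 5, 6, 7, 8, 9}, the full vertex set. Edge coverage: each edge of G has both endpoints in at least one bag. Running intersection: for every vertex, the bags containing it form a connected subtree. All three properties hold, so this is a valid tree decomposition of width max|bag| − 1 = 3, and hence tw(G) ≤ 3.

Yes; width 3.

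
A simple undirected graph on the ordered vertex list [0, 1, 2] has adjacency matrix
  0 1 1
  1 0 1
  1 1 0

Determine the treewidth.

2

A width-2 tree decomposition is:
Bags: B1 = {0, 1, 2}
Tree: (single bag)
A single bag containing all 3 vertices is trivially a valid decomposition of width 2. For the lower bound, the 3 vertices {0, 1, 2} are pairwise adjacent, and any tree decomposition puts a clique entirely inside one bag — forcing width ≥ 2. Therefore the treewidth is 2.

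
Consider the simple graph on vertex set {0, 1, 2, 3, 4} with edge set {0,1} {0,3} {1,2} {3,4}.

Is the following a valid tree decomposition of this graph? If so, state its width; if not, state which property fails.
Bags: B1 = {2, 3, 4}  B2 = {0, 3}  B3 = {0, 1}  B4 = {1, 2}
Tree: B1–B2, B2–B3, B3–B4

No — bags containing vertex 2 are not connected in the tree.

A tree decomposition must satisfy three properties: every vertex lies in some bag; for every edge, both endpoints lie together in some bag; and for every vertex, the bags containing it form a connected subtree. Here bags containing vertex 2 are not connected in the tree, so the decomposition is invalid.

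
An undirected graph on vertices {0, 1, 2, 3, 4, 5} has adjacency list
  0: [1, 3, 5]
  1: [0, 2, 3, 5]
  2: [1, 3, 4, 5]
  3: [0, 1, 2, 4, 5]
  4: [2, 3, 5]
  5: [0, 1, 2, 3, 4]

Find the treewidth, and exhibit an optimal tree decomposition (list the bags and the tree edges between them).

Treewidth 3.
One such decomposition:
Bags: B1 = {0, 1, 3, 5}  B2 = {1, 2, 3, 5}  B3 = {2, 3, 4, 5}
Tree: B1–B2, B2–B3

Each bag holds 4 vertices, so the decomposition has width 3, which upper-bounds the treewidth. For the lower bound, the 4 vertices {0, 1, 3, 5} are pairwise adjacent, and any tree decomposition puts a clique entirely inside one bag — forcing width ≥ 3. Combining the bounds, tw(G) = 3.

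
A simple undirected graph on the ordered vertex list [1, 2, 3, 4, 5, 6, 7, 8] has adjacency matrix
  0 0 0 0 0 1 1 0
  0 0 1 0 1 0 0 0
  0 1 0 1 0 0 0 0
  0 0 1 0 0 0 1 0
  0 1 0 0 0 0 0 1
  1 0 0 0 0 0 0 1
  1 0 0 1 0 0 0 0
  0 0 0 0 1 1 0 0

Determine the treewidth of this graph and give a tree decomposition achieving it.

Treewidth 2.
Bags: B1 = {1, 4, 7}  B2 = {1, 4, 6}  B3 = {4, 6, 8}  B4 = {4, 5, 8}  B5 = {2, 4, 5}  B6 = {2, 3, 4}
Tree: B1–B2, B2–B3, B3–B4, B4–B5, B5–B6

The largest bag has 3 vertices, giving width 2; this decomposition certifies tw(G) ≤ 2. For the lower bound, G contains the cycle 4–7–1–6–8–5–2–3–4, so G is not a forest; only forests have treewidth ≤ 1, hence tw(G) ≥ 2. Therefore the treewidth is 2.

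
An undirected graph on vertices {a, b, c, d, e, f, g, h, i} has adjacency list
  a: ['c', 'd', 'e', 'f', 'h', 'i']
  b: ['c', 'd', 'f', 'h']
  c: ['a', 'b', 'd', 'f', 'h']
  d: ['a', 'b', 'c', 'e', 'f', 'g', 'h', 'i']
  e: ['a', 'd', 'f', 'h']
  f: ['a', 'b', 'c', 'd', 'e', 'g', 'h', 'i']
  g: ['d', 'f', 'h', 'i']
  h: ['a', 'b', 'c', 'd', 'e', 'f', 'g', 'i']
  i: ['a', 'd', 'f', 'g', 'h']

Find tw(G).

A width-4 tree decomposition is:
Bags: B1 = {a, c, d, f, h}  B2 = {b, c, d, f, h}  B3 = {a, d, e, f, h}  B4 = {a, d, f, h, i}  B5 = {d, f, g, h, i}
Tree: B1–B2, B1–B3, B3–B4, B4–B5
The largest bag has 5 vertices, giving width 4; this decomposition certifies tw(G) ≤ 4. Conversely, {d, f, g, h, i} is a clique of size 5, and the vertices of any clique must share a bag in every tree decomposition; so some bag has ≥ 5 vertices and tw(G) ≥ 4. The upper and lower bounds meet at 4, so that is the treewidth.

4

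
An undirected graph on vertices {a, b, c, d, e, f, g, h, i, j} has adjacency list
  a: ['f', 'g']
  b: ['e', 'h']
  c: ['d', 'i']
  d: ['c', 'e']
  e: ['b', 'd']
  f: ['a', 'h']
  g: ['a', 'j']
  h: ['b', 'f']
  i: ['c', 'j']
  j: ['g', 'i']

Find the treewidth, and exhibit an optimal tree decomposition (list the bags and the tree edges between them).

Treewidth 2.
Bags: B1 = {b, d, e}  B2 = {b, c, d}  B3 = {b, c, i}  B4 = {b, i, j}  B5 = {b, g, j}  B6 = {a, b, g}  B7 = {a, b, f}  B8 = {b, f, h}
Tree: B1–B2, B2–B3, B3–B4, B4–B5, B5–B6, B6–B7, B7–B8

Every bag has size at most 3, so the width is 3 − 1 = 2 and tw(G) ≤ 2. The edges b–e–d–c–i–j–g–a–f–h–b form a cycle, so G is not a tree and its treewidth is at least 2. The upper and lower bounds meet at 2, so that is the treewidth.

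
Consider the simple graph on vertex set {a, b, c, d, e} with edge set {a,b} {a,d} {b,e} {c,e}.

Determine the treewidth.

A width-1 tree decomposition is:
Bags: B1 = {a, b}  B2 = {b, e}  B3 = {c, e}  B4 = {a, d}
Tree: B1–B2, B2–B3, B1–B4
Each bag holds 2 vertices, so the decomposition has width 1, which upper-bounds the treewidth. G has an edge, so its treewidth is at least 1. Therefore the treewidth is 1.

1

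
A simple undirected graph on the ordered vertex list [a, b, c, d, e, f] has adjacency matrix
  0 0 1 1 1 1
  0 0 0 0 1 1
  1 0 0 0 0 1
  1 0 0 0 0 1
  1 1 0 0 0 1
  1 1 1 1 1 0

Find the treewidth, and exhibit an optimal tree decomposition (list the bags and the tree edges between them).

Each bag holds 3 vertices, so the decomposition has width 2, which upper-bounds the treewidth. On the other hand G contains the 3-clique {a, d, f}. A clique must lie in a single bag of any decomposition, so no decomposition can have width below 2. The upper and lower bounds meet at 2, so that is the treewidth.

Treewidth 2.
Bags: B1 = {a, e, f}  B2 = {a, c, f}  B3 = {a, d, f}  B4 = {b, e, f}
Tree: B1–B2, B2–B3, B1–B4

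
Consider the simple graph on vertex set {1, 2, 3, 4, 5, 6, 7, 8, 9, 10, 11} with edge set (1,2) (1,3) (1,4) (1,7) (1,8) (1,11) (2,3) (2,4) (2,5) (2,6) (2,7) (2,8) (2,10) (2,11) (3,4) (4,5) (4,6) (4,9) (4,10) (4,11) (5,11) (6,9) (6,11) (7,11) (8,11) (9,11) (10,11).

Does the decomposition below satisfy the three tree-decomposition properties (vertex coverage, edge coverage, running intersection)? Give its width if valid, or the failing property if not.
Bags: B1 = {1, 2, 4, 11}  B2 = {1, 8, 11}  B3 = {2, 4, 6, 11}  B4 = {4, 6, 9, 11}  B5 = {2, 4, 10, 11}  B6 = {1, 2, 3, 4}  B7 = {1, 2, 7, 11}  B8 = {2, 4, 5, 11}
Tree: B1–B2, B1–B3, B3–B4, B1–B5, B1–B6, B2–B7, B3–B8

No — edge (2,8) lies in no bag.

A tree decomposition must satisfy three properties: every vertex lies in some bag; for every edge, both endpoints lie together in some bag; and for every vertex, the bags containing it form a connected subtree. Here edge (2,8) lies in no bag, so the decomposition is invalid.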